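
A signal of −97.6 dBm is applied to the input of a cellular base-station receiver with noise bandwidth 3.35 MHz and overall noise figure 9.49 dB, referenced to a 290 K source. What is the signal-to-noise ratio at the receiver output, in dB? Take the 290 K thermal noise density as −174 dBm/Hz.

1.7 dB

Noise floor: N = −174 + 10 log₁₀(B) + NF
10 log₁₀(3.35×10⁶) = 65.25 dB
N = −174 + 65.25 + 9.49 = −99.26 dBm
SNR = P_sig − N = −97.6 − (−99.26) = 1.66 dB → 1.7 dB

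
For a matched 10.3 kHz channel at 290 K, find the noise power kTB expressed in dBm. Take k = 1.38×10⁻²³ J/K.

−133.8 dBm

P_n = kTB = 1.38×10⁻²³ × 290 × 1.03×10⁴ = 4.12×10⁻¹⁷ W
In dBm: 10 log₁₀(4.12×10⁻¹⁷ / 10⁻³) = −133.8 dBm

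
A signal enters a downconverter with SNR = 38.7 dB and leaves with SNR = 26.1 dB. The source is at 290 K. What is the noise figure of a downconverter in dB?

NF (dB) = SNR_in(dB) − SNR_out(dB) when the source is at T₀
NF = 38.7 − 26.1 = 12.6 dB

12.6 dB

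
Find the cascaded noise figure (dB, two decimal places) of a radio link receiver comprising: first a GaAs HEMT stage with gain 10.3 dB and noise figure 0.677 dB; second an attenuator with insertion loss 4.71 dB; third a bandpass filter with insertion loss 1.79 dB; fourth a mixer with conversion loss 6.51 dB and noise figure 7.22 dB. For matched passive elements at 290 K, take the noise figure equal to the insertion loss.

5.15 dB

Convert to linear (a loss of L dB is a gain of −L dB): F_i = 10^(NF_i/10), G_i = 10^(G_i,dB/10)
  Stage 1: F_1 = 10^(0.677/10) = 1.169, G_1 = 10^(10.3/10) = 10.72
  Stage 2: F_2 = 10^(4.71/10) = 2.958, G_2 = 10^(−4.71/10) = 0.3381
  Stage 3: F_3 = 10^(1.79/10) = 1.510, G_3 = 10^(−1.79/10) = 0.6622
  Stage 4: F_4 = 10^(7.22/10) = 5.272, G_4 = 10^(−6.51/10) = 0.2234
Friis cascade:
  F = 1.169 + (2.958 − 1)/10.72 + (1.510 − 1)/3.622 + (5.272 − 1)/2.399 = 3.273
NF = 10 log₁₀(3.273) = 5.15 dB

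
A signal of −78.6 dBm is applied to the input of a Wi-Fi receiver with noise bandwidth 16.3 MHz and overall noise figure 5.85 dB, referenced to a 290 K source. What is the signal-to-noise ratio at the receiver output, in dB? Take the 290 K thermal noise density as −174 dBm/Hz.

17.4 dB

Noise floor: N = −174 + 10 log₁₀(B) + NF
10 log₁₀(1.63×10⁷) = 72.12 dB
N = −174 + 72.12 + 5.85 = −96.03 dBm
SNR = P_sig − N = −78.6 − (−96.03) = 17.43 dB → 17.4 dB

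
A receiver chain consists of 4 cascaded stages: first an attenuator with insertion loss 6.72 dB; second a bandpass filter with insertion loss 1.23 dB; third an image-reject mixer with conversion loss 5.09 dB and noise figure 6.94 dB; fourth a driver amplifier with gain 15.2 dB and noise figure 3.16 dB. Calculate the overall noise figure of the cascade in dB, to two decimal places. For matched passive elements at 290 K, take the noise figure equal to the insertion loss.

Convert to linear (a loss of L dB is a gain of −L dB): F_i = 10^(NF_i/10), G_i = 10^(G_i,dB/10)
  Stage 1: F_1 = 10^(6.72/10) = 4.699, G_1 = 10^(−6.72/10) = 0.2128
  Stage 2: F_2 = 10^(1.23/10) = 1.327, G_2 = 10^(−1.23/10) = 0.7534
  Stage 3: F_3 = 10^(6.94/10) = 4.943, G_3 = 10^(−5.09/10) = 0.3097
  Stage 4: F_4 = 10^(3.16/10) = 2.070, G_4 = 10^(15.2/10) = 33.11
Friis cascade:
  F = 4.699 + (1.327 − 1)/0.2128 + (4.943 − 1)/0.1603 + (2.070 − 1)/0.04966 = 52.38
NF = 10 log₁₀(52.38) = 17.19 dB

17.19 dB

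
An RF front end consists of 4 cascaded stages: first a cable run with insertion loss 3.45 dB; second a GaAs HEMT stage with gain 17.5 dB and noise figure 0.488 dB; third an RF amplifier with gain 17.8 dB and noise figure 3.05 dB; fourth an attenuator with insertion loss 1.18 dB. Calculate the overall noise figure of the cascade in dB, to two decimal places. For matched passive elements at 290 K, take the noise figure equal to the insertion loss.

Convert to linear (a loss of L dB is a gain of −L dB): F_i = 10^(NF_i/10), G_i = 10^(G_i,dB/10)
  Stage 1: F_1 = 10^(3.45/10) = 2.213, G_1 = 10^(−3.45/10) = 0.4519
  Stage 2: F_2 = 10^(0.488/10) = 1.119, G_2 = 10^(17.5/10) = 56.23
  Stage 3: F_3 = 10^(3.05/10) = 2.018, G_3 = 10^(17.8/10) = 60.26
  Stage 4: F_4 = 10^(1.18/10) = 1.312, G_4 = 10^(−1.18/10) = 0.7621
Friis cascade:
  F = 2.213 + (1.119 − 1)/0.4519 + (2.018 − 1)/25.41 + (1.312 − 1)/1531 = 2.517
NF = 10 log₁₀(2.517) = 4.01 dB

4.01 dB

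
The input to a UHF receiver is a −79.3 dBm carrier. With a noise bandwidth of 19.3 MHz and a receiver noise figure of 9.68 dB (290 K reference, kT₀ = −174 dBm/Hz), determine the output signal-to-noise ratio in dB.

12.2 dB

Noise floor: N = −174 + 10 log₁₀(B) + NF
10 log₁₀(1.93×10⁷) = 72.86 dB
N = −174 + 72.86 + 9.68 = −91.46 dBm
SNR = P_sig − N = −79.3 − (−91.46) = 12.16 dB → 12.2 dB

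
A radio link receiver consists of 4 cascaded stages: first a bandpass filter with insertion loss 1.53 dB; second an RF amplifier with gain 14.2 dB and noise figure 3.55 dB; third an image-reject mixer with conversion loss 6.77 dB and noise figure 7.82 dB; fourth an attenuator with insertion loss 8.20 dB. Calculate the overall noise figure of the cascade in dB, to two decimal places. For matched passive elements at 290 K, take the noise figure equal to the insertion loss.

Convert to linear (a loss of L dB is a gain of −L dB): F_i = 10^(NF_i/10), G_i = 10^(G_i,dB/10)
  Stage 1: F_1 = 10^(1.53/10) = 1.422, G_1 = 10^(−1.53/10) = 0.7031
  Stage 2: F_2 = 10^(3.55/10) = 2.265, G_2 = 10^(14.2/10) = 26.30
  Stage 3: F_3 = 10^(7.82/10) = 6.053, G_3 = 10^(−6.77/10) = 0.2104
  Stage 4: F_4 = 10^(8.20/10) = 6.607, G_4 = 10^(−8.20/10) = 0.1514
Friis cascade:
  F = 1.422 + (2.265 − 1)/0.7031 + (6.053 − 1)/18.49 + (6.607 − 1)/3.890 = 4.936
NF = 10 log₁₀(4.936) = 6.93 dB

6.93 dB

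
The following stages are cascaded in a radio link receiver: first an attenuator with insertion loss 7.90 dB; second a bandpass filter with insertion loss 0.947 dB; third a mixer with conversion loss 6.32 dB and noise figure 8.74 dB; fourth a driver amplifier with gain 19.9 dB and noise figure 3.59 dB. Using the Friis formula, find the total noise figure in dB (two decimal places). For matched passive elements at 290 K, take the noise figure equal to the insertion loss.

Convert to linear (a loss of L dB is a gain of −L dB): F_i = 10^(NF_i/10), G_i = 10^(G_i,dB/10)
  Stage 1: F_1 = 10^(7.90/10) = 6.166, G_1 = 10^(−7.90/10) = 0.1622
  Stage 2: F_2 = 10^(0.947/10) = 1.244, G_2 = 10^(−0.947/10) = 0.8041
  Stage 3: F_3 = 10^(8.74/10) = 7.482, G_3 = 10^(−6.32/10) = 0.2333
  Stage 4: F_4 = 10^(3.59/10) = 2.286, G_4 = 10^(19.9/10) = 97.72
Friis cascade:
  F = 6.166 + (1.244 − 1)/0.1622 + (7.482 − 1)/0.1304 + (2.286 − 1)/0.03043 = 99.62
NF = 10 log₁₀(99.62) = 19.98 dB

19.98 dB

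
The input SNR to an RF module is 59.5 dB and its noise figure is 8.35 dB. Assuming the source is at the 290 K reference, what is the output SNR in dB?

51.15 dB

By definition F = SNR_in/SNR_out, so in dB: SNR_out = SNR_in − NF
SNR_out = 59.5 − 8.35 = 51.15 dB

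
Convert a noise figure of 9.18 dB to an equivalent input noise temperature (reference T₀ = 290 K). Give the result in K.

F = 10^(9.18/10) = 8.27942
T_e = (F − 1)·T₀ = (8.27942 − 1) × 290 = 2111 K

2111 K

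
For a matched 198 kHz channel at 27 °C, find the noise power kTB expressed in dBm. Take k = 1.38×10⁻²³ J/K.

T = 27 °C + 273.15 = 300.15 K
P_n = kTB = 1.38×10⁻²³ × 300.15 × 1.98×10⁵ = 8.20×10⁻¹⁶ W
In dBm: 10 log₁₀(8.20×10⁻¹⁶ / 10⁻³) = −120.9 dBm

−120.9 dBm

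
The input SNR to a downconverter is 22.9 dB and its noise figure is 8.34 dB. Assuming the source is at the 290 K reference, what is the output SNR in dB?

By definition F = SNR_in/SNR_out, so in dB: SNR_out = SNR_in − NF
SNR_out = 22.9 − 8.34 = 14.56 dB

14.56 dB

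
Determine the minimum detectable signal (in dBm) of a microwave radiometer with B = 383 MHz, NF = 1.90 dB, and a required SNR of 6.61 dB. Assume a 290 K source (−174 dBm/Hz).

Sensitivity = −174 + 10 log₁₀(B) + NF + SNR_min
= −174 + 85.83 + 1.90 + 6.61
= −79.66 dBm → −79.7 dBm

−79.7 dBm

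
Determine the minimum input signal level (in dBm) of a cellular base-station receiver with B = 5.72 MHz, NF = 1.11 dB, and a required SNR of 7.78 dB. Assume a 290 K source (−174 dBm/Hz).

−97.5 dBm

Sensitivity = −174 + 10 log₁₀(B) + NF + SNR_min
= −174 + 67.57 + 1.11 + 7.78
= −97.54 dBm → −97.5 dBm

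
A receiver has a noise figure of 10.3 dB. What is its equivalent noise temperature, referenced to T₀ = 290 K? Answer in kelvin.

2817 K

F = 10^(10.3/10) = 10.7152
T_e = (F − 1)·T₀ = (10.7152 − 1) × 290 = 2817 K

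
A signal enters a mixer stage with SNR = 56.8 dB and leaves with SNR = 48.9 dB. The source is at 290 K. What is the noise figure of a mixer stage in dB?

NF (dB) = SNR_in(dB) − SNR_out(dB) when the source is at T₀
NF = 56.8 − 48.9 = 7.9 dB

7.9 dB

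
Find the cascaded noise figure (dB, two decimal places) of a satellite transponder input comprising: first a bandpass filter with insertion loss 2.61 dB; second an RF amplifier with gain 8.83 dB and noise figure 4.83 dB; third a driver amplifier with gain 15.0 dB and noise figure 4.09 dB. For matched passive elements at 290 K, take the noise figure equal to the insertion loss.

7.72 dB

Convert to linear (a loss of L dB is a gain of −L dB): F_i = 10^(NF_i/10), G_i = 10^(G_i,dB/10)
  Stage 1: F_1 = 10^(2.61/10) = 1.824, G_1 = 10^(−2.61/10) = 0.5483
  Stage 2: F_2 = 10^(4.83/10) = 3.041, G_2 = 10^(8.83/10) = 7.638
  Stage 3: F_3 = 10^(4.09/10) = 2.564, G_3 = 10^(15.0/10) = 31.62
Friis cascade:
  F = 1.824 + (3.041 − 1)/0.5483 + (2.564 − 1)/4.188 = 5.920
NF = 10 log₁₀(5.920) = 7.72 dB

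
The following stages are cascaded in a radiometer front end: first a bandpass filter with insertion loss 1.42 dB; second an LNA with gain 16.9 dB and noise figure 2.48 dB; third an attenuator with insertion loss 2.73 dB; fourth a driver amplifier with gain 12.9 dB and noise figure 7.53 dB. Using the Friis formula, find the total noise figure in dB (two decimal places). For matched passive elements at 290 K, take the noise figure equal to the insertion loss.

4.36 dB

Convert to linear (a loss of L dB is a gain of −L dB): F_i = 10^(NF_i/10), G_i = 10^(G_i,dB/10)
  Stage 1: F_1 = 10^(1.42/10) = 1.387, G_1 = 10^(−1.42/10) = 0.7211
  Stage 2: F_2 = 10^(2.48/10) = 1.770, G_2 = 10^(16.9/10) = 48.98
  Stage 3: F_3 = 10^(2.73/10) = 1.875, G_3 = 10^(−2.73/10) = 0.5333
  Stage 4: F_4 = 10^(7.53/10) = 5.662, G_4 = 10^(12.9/10) = 19.50
Friis cascade:
  F = 1.387 + (1.770 − 1)/0.7211 + (1.875 − 1)/35.32 + (5.662 − 1)/18.84 = 2.727
NF = 10 log₁₀(2.727) = 4.36 dB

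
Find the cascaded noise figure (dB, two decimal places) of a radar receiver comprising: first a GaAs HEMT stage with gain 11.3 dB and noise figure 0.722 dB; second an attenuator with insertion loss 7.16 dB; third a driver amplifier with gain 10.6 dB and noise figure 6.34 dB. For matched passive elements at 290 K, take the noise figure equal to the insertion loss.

4.42 dB

Convert to linear (a loss of L dB is a gain of −L dB): F_i = 10^(NF_i/10), G_i = 10^(G_i,dB/10)
  Stage 1: F_1 = 10^(0.722/10) = 1.181, G_1 = 10^(11.3/10) = 13.49
  Stage 2: F_2 = 10^(7.16/10) = 5.200, G_2 = 10^(−7.16/10) = 0.1923
  Stage 3: F_3 = 10^(6.34/10) = 4.305, G_3 = 10^(10.6/10) = 11.48
Friis cascade:
  F = 1.181 + (5.200 − 1)/13.49 + (4.305 − 1)/2.594 = 2.766
NF = 10 log₁₀(2.766) = 4.42 dB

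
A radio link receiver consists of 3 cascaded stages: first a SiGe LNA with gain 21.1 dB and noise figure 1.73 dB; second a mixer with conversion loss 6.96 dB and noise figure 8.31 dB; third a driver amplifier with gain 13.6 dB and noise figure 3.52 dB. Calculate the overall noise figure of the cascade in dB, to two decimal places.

1.99 dB

Convert to linear (a loss of L dB is a gain of −L dB): F_i = 10^(NF_i/10), G_i = 10^(G_i,dB/10)
  Stage 1: F_1 = 10^(1.73/10) = 1.489, G_1 = 10^(21.1/10) = 128.8
  Stage 2: F_2 = 10^(8.31/10) = 6.776, G_2 = 10^(−6.96/10) = 0.2014
  Stage 3: F_3 = 10^(3.52/10) = 2.249, G_3 = 10^(13.6/10) = 22.91
Friis cascade:
  F = 1.489 + (6.776 − 1)/128.8 + (2.249 − 1)/25.94 = 1.582
NF = 10 log₁₀(1.582) = 1.99 dB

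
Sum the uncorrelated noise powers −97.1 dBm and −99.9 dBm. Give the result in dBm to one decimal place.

−95.3 dBm

Convert to linear, add, convert back:
P₁ = 1.95×10⁻¹³ W, P₂ = 1.02×10⁻¹³ W
P_tot = 2.97×10⁻¹³ W → 10 log₁₀(P_tot / 10⁻³) = −95.3 dBm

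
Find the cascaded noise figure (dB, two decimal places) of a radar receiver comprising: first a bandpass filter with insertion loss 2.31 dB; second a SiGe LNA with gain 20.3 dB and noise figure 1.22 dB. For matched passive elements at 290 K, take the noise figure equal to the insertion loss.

3.53 dB

Convert to linear (a loss of L dB is a gain of −L dB): F_i = 10^(NF_i/10), G_i = 10^(G_i,dB/10)
  Stage 1: F_1 = 10^(2.31/10) = 1.702, G_1 = 10^(−2.31/10) = 0.5875
  Stage 2: F_2 = 10^(1.22/10) = 1.324, G_2 = 10^(20.3/10) = 107.2
Friis cascade:
  F = 1.702 + (1.324 − 1)/0.5875 = 2.254
NF = 10 log₁₀(2.254) = 3.53 dB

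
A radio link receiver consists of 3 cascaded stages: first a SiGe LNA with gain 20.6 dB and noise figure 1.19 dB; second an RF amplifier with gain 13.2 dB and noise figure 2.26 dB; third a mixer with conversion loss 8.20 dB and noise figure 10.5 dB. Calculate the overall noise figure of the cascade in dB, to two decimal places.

1.22 dB

Convert to linear (a loss of L dB is a gain of −L dB): F_i = 10^(NF_i/10), G_i = 10^(G_i,dB/10)
  Stage 1: F_1 = 10^(1.19/10) = 1.315, G_1 = 10^(20.6/10) = 114.8
  Stage 2: F_2 = 10^(2.26/10) = 1.683, G_2 = 10^(13.2/10) = 20.89
  Stage 3: F_3 = 10^(10.5/10) = 11.22, G_3 = 10^(−8.20/10) = 0.1514
Friis cascade:
  F = 1.315 + (1.683 − 1)/114.8 + (11.22 − 1)/2399 = 1.325
NF = 10 log₁₀(1.325) = 1.22 dB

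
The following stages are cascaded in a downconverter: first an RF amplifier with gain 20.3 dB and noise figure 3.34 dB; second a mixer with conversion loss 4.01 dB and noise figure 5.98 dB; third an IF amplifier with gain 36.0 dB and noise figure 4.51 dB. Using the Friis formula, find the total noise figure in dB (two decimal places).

Convert to linear (a loss of L dB is a gain of −L dB): F_i = 10^(NF_i/10), G_i = 10^(G_i,dB/10)
  Stage 1: F_1 = 10^(3.34/10) = 2.158, G_1 = 10^(20.3/10) = 107.2
  Stage 2: F_2 = 10^(5.98/10) = 3.963, G_2 = 10^(−4.01/10) = 0.3972
  Stage 3: F_3 = 10^(4.51/10) = 2.825, G_3 = 10^(36.0/10) = 3981
Friis cascade:
  F = 2.158 + (3.963 − 1)/107.2 + (2.825 − 1)/42.56 = 2.228
NF = 10 log₁₀(2.228) = 3.48 dB

3.48 dB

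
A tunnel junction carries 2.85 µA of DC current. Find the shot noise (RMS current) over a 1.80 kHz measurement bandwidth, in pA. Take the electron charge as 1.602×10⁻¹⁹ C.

I_n = √(2qI·B)
2qI·B = 2 × 1.602×10⁻¹⁹ × 2.85×10⁻⁶ × 1.80×10³ = 1.64×10⁻²¹ A²
I_n = √(1.64×10⁻²¹) = 4.05×10⁻¹¹ A = 40.5 pA

40.5 pA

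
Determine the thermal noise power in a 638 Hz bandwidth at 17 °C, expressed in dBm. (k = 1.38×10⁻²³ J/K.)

−145.9 dBm

T = 17 °C + 273.15 = 290.15 K
P_n = kTB = 1.38×10⁻²³ × 290.15 × 6.38×10² = 2.55×10⁻¹⁸ W
In dBm: 10 log₁₀(2.55×10⁻¹⁸ / 10⁻³) = −145.9 dBm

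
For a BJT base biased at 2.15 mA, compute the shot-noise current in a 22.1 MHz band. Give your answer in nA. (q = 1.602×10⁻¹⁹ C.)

I_n = √(2qI·B)
2qI·B = 2 × 1.602×10⁻¹⁹ × 2.15×10⁻³ × 2.21×10⁷ = 1.52×10⁻¹⁴ A²
I_n = √(1.52×10⁻¹⁴) = 1.23×10⁻⁷ A = 123 nA

123 nA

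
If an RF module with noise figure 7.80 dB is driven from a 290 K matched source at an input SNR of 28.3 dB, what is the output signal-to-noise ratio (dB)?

20.50 dB

By definition F = SNR_in/SNR_out, so in dB: SNR_out = SNR_in − NF
SNR_out = 28.3 − 7.80 = 20.50 dB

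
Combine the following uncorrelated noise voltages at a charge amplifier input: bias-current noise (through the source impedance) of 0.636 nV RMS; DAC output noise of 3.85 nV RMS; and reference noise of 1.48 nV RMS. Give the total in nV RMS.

4.17 nV

Uncorrelated sources add in power (mean-square): V_tot = √(ΣV_i²)
V_tot = √[(6.36×10⁻¹⁰)² + (3.85×10⁻⁹)² + (1.48×10⁻⁹)²] = 4.17×10⁻⁹ V = 4.17 nV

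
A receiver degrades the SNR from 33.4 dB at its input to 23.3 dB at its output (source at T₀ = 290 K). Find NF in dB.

10.1 dB

NF (dB) = SNR_in(dB) − SNR_out(dB) when the source is at T₀
NF = 33.4 − 23.3 = 10.1 dB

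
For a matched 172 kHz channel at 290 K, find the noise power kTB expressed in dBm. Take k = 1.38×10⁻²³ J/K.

P_n = kTB = 1.38×10⁻²³ × 290 × 1.72×10⁵ = 6.88×10⁻¹⁶ W
In dBm: 10 log₁₀(6.88×10⁻¹⁶ / 10⁻³) = −121.6 dBm

−121.6 dBm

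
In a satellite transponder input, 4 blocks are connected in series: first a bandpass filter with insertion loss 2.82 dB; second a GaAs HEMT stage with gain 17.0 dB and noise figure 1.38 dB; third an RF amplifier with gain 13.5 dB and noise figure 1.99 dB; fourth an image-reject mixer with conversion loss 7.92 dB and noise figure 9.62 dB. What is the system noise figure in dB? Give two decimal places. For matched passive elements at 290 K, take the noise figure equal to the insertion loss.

Convert to linear (a loss of L dB is a gain of −L dB): F_i = 10^(NF_i/10), G_i = 10^(G_i,dB/10)
  Stage 1: F_1 = 10^(2.82/10) = 1.914, G_1 = 10^(−2.82/10) = 0.5224
  Stage 2: F_2 = 10^(1.38/10) = 1.374, G_2 = 10^(17.0/10) = 50.12
  Stage 3: F_3 = 10^(1.99/10) = 1.581, G_3 = 10^(13.5/10) = 22.39
  Stage 4: F_4 = 10^(9.62/10) = 9.162, G_4 = 10^(−7.92/10) = 0.1614
Friis cascade:
  F = 1.914 + (1.374 − 1)/0.5224 + (1.581 − 1)/26.18 + (9.162 − 1)/586.1 = 2.666
NF = 10 log₁₀(2.666) = 4.26 dB

4.26 dB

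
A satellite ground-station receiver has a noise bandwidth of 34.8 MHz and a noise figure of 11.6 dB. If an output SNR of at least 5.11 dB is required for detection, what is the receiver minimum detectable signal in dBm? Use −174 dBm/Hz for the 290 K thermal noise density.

−81.9 dBm

Sensitivity = −174 + 10 log₁₀(B) + NF + SNR_min
= −174 + 75.42 + 11.6 + 5.11
= −81.87 dBm → −81.9 dBm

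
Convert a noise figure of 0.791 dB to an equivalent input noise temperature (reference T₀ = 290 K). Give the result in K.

F = 10^(0.791/10) = 1.19978
T_e = (F − 1)·T₀ = (1.19978 − 1) × 290 = 57.9 K

57.9 K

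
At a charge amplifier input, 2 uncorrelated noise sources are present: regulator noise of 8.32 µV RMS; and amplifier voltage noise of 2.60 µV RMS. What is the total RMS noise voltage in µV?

Uncorrelated sources add in power (mean-square): V_tot = √(ΣV_i²)
V_tot = √[(8.32×10⁻⁶)² + (2.60×10⁻⁶)²] = 8.72×10⁻⁶ V = 8.72 µV

8.72 µV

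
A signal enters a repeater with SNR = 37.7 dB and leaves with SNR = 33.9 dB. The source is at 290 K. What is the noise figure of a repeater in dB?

3.8 dB

NF (dB) = SNR_in(dB) − SNR_out(dB) when the source is at T₀
NF = 37.7 − 33.9 = 3.8 dB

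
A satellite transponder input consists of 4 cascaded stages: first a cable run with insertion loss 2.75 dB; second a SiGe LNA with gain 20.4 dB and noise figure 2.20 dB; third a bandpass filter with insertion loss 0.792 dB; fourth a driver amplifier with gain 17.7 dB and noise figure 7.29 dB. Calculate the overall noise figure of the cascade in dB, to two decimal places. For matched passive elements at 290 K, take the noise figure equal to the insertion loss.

Convert to linear (a loss of L dB is a gain of −L dB): F_i = 10^(NF_i/10), G_i = 10^(G_i,dB/10)
  Stage 1: F_1 = 10^(2.75/10) = 1.884, G_1 = 10^(−2.75/10) = 0.5309
  Stage 2: F_2 = 10^(2.20/10) = 1.660, G_2 = 10^(20.4/10) = 109.6
  Stage 3: F_3 = 10^(0.792/10) = 1.200, G_3 = 10^(−0.792/10) = 0.8333
  Stage 4: F_4 = 10^(7.29/10) = 5.358, G_4 = 10^(17.7/10) = 58.88
Friis cascade:
  F = 1.884 + (1.660 − 1)/0.5309 + (1.200 − 1)/58.21 + (5.358 − 1)/48.51 = 3.219
NF = 10 log₁₀(3.219) = 5.08 dB

5.08 dB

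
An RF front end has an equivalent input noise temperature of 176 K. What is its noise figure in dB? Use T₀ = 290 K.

2.06 dB

F = 1 + T_e/T₀ = 1 + 176/290 = 1.6069
NF = 10 log₁₀(1.6069) = 2.06 dB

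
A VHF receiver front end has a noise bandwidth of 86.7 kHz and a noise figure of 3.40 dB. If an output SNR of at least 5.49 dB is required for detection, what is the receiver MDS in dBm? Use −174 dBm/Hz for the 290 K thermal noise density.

−115.7 dBm

Sensitivity = −174 + 10 log₁₀(B) + NF + SNR_min
= −174 + 49.38 + 3.40 + 5.49
= −115.73 dBm → −115.7 dBm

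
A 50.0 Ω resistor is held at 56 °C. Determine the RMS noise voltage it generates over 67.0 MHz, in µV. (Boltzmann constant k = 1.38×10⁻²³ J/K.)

7.80 µV

T = 56 °C + 273.15 = 329.15 K
V_n = √(4kTRB)
4kTRB = 4 × 1.38×10⁻²³ × 329.15 × 5.00×10¹ × 6.70×10⁷ = 6.09×10⁻¹¹ V²
V_n = √(6.09×10⁻¹¹) = 7.80×10⁻⁶ V = 7.80 µV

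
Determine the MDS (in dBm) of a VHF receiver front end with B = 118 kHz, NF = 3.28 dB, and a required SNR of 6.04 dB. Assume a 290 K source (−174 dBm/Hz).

Sensitivity = −174 + 10 log₁₀(B) + NF + SNR_min
= −174 + 50.72 + 3.28 + 6.04
= −113.96 dBm → −114.0 dBm

−114.0 dBm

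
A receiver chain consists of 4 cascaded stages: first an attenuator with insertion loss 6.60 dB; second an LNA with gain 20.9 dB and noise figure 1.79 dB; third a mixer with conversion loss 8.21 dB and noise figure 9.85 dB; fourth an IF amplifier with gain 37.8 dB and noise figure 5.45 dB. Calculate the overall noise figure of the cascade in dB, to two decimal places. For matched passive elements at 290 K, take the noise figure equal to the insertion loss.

8.94 dB

Convert to linear (a loss of L dB is a gain of −L dB): F_i = 10^(NF_i/10), G_i = 10^(G_i,dB/10)
  Stage 1: F_1 = 10^(6.60/10) = 4.571, G_1 = 10^(−6.60/10) = 0.2188
  Stage 2: F_2 = 10^(1.79/10) = 1.510, G_2 = 10^(20.9/10) = 123.0
  Stage 3: F_3 = 10^(9.85/10) = 9.661, G_3 = 10^(−8.21/10) = 0.1510
  Stage 4: F_4 = 10^(5.45/10) = 3.508, G_4 = 10^(37.8/10) = 6026
Friis cascade:
  F = 4.571 + (1.510 − 1)/0.2188 + (9.661 − 1)/26.92 + (3.508 − 1)/4.064 = 7.841
NF = 10 log₁₀(7.841) = 8.94 dB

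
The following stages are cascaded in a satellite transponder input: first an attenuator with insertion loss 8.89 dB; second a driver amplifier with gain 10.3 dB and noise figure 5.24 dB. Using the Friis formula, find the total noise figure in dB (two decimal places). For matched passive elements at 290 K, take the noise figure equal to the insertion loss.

14.13 dB

Convert to linear (a loss of L dB is a gain of −L dB): F_i = 10^(NF_i/10), G_i = 10^(G_i,dB/10)
  Stage 1: F_1 = 10^(8.89/10) = 7.745, G_1 = 10^(−8.89/10) = 0.1291
  Stage 2: F_2 = 10^(5.24/10) = 3.342, G_2 = 10^(10.3/10) = 10.72
Friis cascade:
  F = 7.745 + (3.342 − 1)/0.1291 = 25.88
NF = 10 log₁₀(25.88) = 14.13 dB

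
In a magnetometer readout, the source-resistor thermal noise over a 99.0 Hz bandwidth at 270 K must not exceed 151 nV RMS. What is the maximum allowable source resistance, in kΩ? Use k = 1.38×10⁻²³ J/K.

15.5 kΩ

Johnson–Nyquist: V_n = √(4kTRB) ⇒ R = V_n² / (4kTB)
4kTB = 4 × 1.38×10⁻²³ × 270 × 9.90×10¹ = 1.48×10⁻¹⁸
R = (1.51×10⁻⁷)² / 1.48×10⁻¹⁸ = 1.55×10⁴ Ω = 15.5 kΩ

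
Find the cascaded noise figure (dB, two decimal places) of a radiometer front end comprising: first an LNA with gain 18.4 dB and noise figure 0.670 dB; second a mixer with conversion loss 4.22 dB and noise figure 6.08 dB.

Convert to linear (a loss of L dB is a gain of −L dB): F_i = 10^(NF_i/10), G_i = 10^(G_i,dB/10)
  Stage 1: F_1 = 10^(0.670/10) = 1.167, G_1 = 10^(18.4/10) = 69.18
  Stage 2: F_2 = 10^(6.08/10) = 4.055, G_2 = 10^(−4.22/10) = 0.3784
Friis cascade:
  F = 1.167 + (4.055 − 1)/69.18 = 1.211
NF = 10 log₁₀(1.211) = 0.83 dB

0.83 dB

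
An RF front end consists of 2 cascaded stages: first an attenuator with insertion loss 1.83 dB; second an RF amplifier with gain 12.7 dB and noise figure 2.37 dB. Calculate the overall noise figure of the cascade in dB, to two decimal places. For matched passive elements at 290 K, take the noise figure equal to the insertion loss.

Convert to linear (a loss of L dB is a gain of −L dB): F_i = 10^(NF_i/10), G_i = 10^(G_i,dB/10)
  Stage 1: F_1 = 10^(1.83/10) = 1.524, G_1 = 10^(−1.83/10) = 0.6561
  Stage 2: F_2 = 10^(2.37/10) = 1.726, G_2 = 10^(12.7/10) = 18.62
Friis cascade:
  F = 1.524 + (1.726 − 1)/0.6561 = 2.630
NF = 10 log₁₀(2.630) = 4.20 dB

4.20 dB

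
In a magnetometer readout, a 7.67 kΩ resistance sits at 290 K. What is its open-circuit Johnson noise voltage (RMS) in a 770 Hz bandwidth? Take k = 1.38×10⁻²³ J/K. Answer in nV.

V_n = √(4kTRB)
4kTRB = 4 × 1.38×10⁻²³ × 290 × 7.67×10³ × 7.70×10² = 9.45×10⁻¹⁴ V²
V_n = √(9.45×10⁻¹⁴) = 3.07×10⁻⁷ V = 307 nV

307 nV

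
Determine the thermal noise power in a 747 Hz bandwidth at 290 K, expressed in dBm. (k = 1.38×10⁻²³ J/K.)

−145.2 dBm

P_n = kTB = 1.38×10⁻²³ × 290 × 7.47×10² = 2.99×10⁻¹⁸ W
In dBm: 10 log₁₀(2.99×10⁻¹⁸ / 10⁻³) = −145.2 dBm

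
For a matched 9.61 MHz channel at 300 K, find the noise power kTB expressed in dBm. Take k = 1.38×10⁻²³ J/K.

P_n = kTB = 1.38×10⁻²³ × 300 × 9.61×10⁶ = 3.98×10⁻¹⁴ W
In dBm: 10 log₁₀(3.98×10⁻¹⁴ / 10⁻³) = −104.0 dBm

−104.0 dBm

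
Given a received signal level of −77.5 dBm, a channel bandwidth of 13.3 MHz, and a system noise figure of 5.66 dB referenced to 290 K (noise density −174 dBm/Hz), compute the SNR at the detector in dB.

Noise floor: N = −174 + 10 log₁₀(B) + NF
10 log₁₀(1.33×10⁷) = 71.24 dB
N = −174 + 71.24 + 5.66 = −97.10 dBm
SNR = P_sig − N = −77.5 − (−97.10) = 19.60 dB → 19.6 dB

19.6 dB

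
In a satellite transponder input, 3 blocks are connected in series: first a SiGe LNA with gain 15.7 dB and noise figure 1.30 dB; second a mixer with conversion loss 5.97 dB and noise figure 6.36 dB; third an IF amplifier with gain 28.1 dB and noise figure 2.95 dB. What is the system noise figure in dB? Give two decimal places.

1.88 dB

Convert to linear (a loss of L dB is a gain of −L dB): F_i = 10^(NF_i/10), G_i = 10^(G_i,dB/10)
  Stage 1: F_1 = 10^(1.30/10) = 1.349, G_1 = 10^(15.7/10) = 37.15
  Stage 2: F_2 = 10^(6.36/10) = 4.325, G_2 = 10^(−5.97/10) = 0.2529
  Stage 3: F_3 = 10^(2.95/10) = 1.972, G_3 = 10^(28.1/10) = 645.7
Friis cascade:
  F = 1.349 + (4.325 − 1)/37.15 + (1.972 − 1)/9.397 = 1.542
NF = 10 log₁₀(1.542) = 1.88 dB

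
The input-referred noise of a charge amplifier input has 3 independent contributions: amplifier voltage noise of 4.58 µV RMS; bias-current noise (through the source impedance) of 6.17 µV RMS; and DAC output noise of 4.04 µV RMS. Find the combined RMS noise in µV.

8.68 µV

Uncorrelated sources add in power (mean-square): V_tot = √(ΣV_i²)
V_tot = √[(4.58×10⁻⁶)² + (6.17×10⁻⁶)² + (4.04×10⁻⁶)²] = 8.68×10⁻⁶ V = 8.68 µV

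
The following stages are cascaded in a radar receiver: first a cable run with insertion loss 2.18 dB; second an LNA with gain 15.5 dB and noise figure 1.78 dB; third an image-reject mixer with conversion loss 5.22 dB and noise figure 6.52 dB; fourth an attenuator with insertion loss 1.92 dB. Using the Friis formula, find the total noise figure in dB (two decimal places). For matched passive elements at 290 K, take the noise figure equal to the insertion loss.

4.37 dB

Convert to linear (a loss of L dB is a gain of −L dB): F_i = 10^(NF_i/10), G_i = 10^(G_i,dB/10)
  Stage 1: F_1 = 10^(2.18/10) = 1.652, G_1 = 10^(−2.18/10) = 0.6053
  Stage 2: F_2 = 10^(1.78/10) = 1.507, G_2 = 10^(15.5/10) = 35.48
  Stage 3: F_3 = 10^(6.52/10) = 4.487, G_3 = 10^(−5.22/10) = 0.3006
  Stage 4: F_4 = 10^(1.92/10) = 1.556, G_4 = 10^(−1.92/10) = 0.6427
Friis cascade:
  F = 1.652 + (1.507 − 1)/0.6053 + (4.487 − 1)/21.48 + (1.556 − 1)/6.457 = 2.737
NF = 10 log₁₀(2.737) = 4.37 dB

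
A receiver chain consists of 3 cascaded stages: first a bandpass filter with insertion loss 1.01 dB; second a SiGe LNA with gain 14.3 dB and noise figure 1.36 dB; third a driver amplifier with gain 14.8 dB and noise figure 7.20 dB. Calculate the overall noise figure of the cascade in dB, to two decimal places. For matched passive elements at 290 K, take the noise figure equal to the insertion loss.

Convert to linear (a loss of L dB is a gain of −L dB): F_i = 10^(NF_i/10), G_i = 10^(G_i,dB/10)
  Stage 1: F_1 = 10^(1.01/10) = 1.262, G_1 = 10^(−1.01/10) = 0.7925
  Stage 2: F_2 = 10^(1.36/10) = 1.368, G_2 = 10^(14.3/10) = 26.92
  Stage 3: F_3 = 10^(7.20/10) = 5.248, G_3 = 10^(14.8/10) = 30.20
Friis cascade:
  F = 1.262 + (1.368 − 1)/0.7925 + (5.248 − 1)/21.33 = 1.925
NF = 10 log₁₀(1.925) = 2.84 dB

2.84 dB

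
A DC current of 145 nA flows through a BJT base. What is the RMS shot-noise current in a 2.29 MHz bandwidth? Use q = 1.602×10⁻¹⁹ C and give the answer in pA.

326 pA

I_n = √(2qI·B)
2qI·B = 2 × 1.602×10⁻¹⁹ × 1.45×10⁻⁷ × 2.29×10⁶ = 1.06×10⁻¹⁹ A²
I_n = √(1.06×10⁻¹⁹) = 3.26×10⁻¹⁰ A = 326 pA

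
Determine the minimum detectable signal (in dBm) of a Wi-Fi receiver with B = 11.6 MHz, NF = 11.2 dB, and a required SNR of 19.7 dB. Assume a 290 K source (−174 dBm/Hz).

Sensitivity = −174 + 10 log₁₀(B) + NF + SNR_min
= −174 + 70.64 + 11.2 + 19.7
= −72.46 dBm → −72.5 dBm

−72.5 dBm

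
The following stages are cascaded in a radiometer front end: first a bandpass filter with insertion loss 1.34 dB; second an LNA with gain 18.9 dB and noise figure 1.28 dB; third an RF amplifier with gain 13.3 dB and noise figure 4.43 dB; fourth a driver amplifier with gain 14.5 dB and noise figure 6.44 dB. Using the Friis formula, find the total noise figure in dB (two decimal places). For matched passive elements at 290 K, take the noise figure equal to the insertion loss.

Convert to linear (a loss of L dB is a gain of −L dB): F_i = 10^(NF_i/10), G_i = 10^(G_i,dB/10)
  Stage 1: F_1 = 10^(1.34/10) = 1.361, G_1 = 10^(−1.34/10) = 0.7345
  Stage 2: F_2 = 10^(1.28/10) = 1.343, G_2 = 10^(18.9/10) = 77.62
  Stage 3: F_3 = 10^(4.43/10) = 2.773, G_3 = 10^(13.3/10) = 21.38
  Stage 4: F_4 = 10^(6.44/10) = 4.406, G_4 = 10^(14.5/10) = 28.18
Friis cascade:
  F = 1.361 + (1.343 − 1)/0.7345 + (2.773 − 1)/57.02 + (4.406 − 1)/1219 = 1.862
NF = 10 log₁₀(1.862) = 2.70 dB

2.70 dB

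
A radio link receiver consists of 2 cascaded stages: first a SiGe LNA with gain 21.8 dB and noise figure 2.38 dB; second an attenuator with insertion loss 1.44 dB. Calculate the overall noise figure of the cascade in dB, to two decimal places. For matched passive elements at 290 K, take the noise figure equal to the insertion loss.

2.39 dB

Convert to linear (a loss of L dB is a gain of −L dB): F_i = 10^(NF_i/10), G_i = 10^(G_i,dB/10)
  Stage 1: F_1 = 10^(2.38/10) = 1.730, G_1 = 10^(21.8/10) = 151.4
  Stage 2: F_2 = 10^(1.44/10) = 1.393, G_2 = 10^(−1.44/10) = 0.7178
Friis cascade:
  F = 1.730 + (1.393 − 1)/151.4 = 1.732
NF = 10 log₁₀(1.732) = 2.39 dB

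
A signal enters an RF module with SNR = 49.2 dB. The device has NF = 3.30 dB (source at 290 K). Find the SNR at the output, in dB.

By definition F = SNR_in/SNR_out, so in dB: SNR_out = SNR_in − NF
SNR_out = 49.2 − 3.30 = 45.90 dB

45.90 dB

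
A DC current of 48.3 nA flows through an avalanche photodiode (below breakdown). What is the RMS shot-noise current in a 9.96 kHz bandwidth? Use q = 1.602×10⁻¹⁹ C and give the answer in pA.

12.4 pA

I_n = √(2qI·B)
2qI·B = 2 × 1.602×10⁻¹⁹ × 4.83×10⁻⁸ × 9.96×10³ = 1.54×10⁻²² A²
I_n = √(1.54×10⁻²²) = 1.24×10⁻¹¹ A = 12.4 pA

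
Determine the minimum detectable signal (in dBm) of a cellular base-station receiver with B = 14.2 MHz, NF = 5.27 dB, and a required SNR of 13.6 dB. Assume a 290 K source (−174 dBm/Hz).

Sensitivity = −174 + 10 log₁₀(B) + NF + SNR_min
= −174 + 71.52 + 5.27 + 13.6
= −83.61 dBm → −83.6 dBm

−83.6 dBm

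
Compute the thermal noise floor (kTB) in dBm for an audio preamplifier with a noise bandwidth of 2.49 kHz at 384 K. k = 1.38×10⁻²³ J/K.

P_n = kTB = 1.38×10⁻²³ × 384 × 2.49×10³ = 1.32×10⁻¹⁷ W
In dBm: 10 log₁₀(1.32×10⁻¹⁷ / 10⁻³) = −138.8 dBm

−138.8 dBm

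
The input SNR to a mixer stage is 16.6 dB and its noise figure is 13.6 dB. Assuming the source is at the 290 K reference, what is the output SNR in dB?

3.0 dB

By definition F = SNR_in/SNR_out, so in dB: SNR_out = SNR_in − NF
SNR_out = 16.6 − 13.6 = 3.0 dB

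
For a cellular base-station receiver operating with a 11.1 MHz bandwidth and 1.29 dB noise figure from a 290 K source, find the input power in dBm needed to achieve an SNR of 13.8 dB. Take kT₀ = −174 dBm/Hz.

Sensitivity = −174 + 10 log₁₀(B) + NF + SNR_min
= −174 + 70.45 + 1.29 + 13.8
= −88.46 dBm → −88.5 dBm

−88.5 dBm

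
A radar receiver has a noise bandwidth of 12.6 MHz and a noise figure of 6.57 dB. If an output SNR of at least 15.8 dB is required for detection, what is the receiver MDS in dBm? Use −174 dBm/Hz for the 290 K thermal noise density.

−80.6 dBm

Sensitivity = −174 + 10 log₁₀(B) + NF + SNR_min
= −174 + 71 + 6.57 + 15.8
= −80.63 dBm → −80.6 dBm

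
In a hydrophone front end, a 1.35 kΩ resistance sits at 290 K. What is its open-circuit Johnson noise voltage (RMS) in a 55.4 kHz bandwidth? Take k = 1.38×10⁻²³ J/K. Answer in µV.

1.09 µV

V_n = √(4kTRB)
4kTRB = 4 × 1.38×10⁻²³ × 290 × 1.35×10³ × 5.54×10⁴ = 1.20×10⁻¹² V²
V_n = √(1.20×10⁻¹²) = 1.09×10⁻⁶ V = 1.09 µV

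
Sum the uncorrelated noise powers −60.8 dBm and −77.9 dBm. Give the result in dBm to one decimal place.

−60.7 dBm

Convert to linear, add, convert back:
P₁ = 8.32×10⁻¹⁰ W, P₂ = 1.62×10⁻¹¹ W
P_tot = 8.48×10⁻¹⁰ W → 10 log₁₀(P_tot / 10⁻³) = −60.7 dBm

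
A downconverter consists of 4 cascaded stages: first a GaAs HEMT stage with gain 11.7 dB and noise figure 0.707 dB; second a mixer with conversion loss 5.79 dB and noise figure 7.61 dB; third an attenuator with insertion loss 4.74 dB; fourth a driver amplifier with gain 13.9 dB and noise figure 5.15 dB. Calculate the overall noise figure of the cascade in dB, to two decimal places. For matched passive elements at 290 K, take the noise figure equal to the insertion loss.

5.73 dB

Convert to linear (a loss of L dB is a gain of −L dB): F_i = 10^(NF_i/10), G_i = 10^(G_i,dB/10)
  Stage 1: F_1 = 10^(0.707/10) = 1.177, G_1 = 10^(11.7/10) = 14.79
  Stage 2: F_2 = 10^(7.61/10) = 5.768, G_2 = 10^(−5.79/10) = 0.2636
  Stage 3: F_3 = 10^(4.74/10) = 2.979, G_3 = 10^(−4.74/10) = 0.3357
  Stage 4: F_4 = 10^(5.15/10) = 3.273, G_4 = 10^(13.9/10) = 24.55
Friis cascade:
  F = 1.177 + (5.768 − 1)/14.79 + (2.979 − 1)/3.899 + (3.273 − 1)/1.309 = 3.743
NF = 10 log₁₀(3.743) = 5.73 dB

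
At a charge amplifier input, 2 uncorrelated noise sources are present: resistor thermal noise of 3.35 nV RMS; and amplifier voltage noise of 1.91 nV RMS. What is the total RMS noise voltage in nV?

3.86 nV

Uncorrelated sources add in power (mean-square): V_tot = √(ΣV_i²)
V_tot = √[(3.35×10⁻⁹)² + (1.91×10⁻⁹)²] = 3.86×10⁻⁹ V = 3.86 nV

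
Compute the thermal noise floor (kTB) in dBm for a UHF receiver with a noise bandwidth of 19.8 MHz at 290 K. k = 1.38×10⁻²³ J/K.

−101.0 dBm

P_n = kTB = 1.38×10⁻²³ × 290 × 1.98×10⁷ = 7.92×10⁻¹⁴ W
In dBm: 10 log₁₀(7.92×10⁻¹⁴ / 10⁻³) = −101.0 dBm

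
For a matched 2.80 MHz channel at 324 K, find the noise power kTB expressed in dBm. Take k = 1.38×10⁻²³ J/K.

−109.0 dBm

P_n = kTB = 1.38×10⁻²³ × 324 × 2.80×10⁶ = 1.25×10⁻¹⁴ W
In dBm: 10 log₁₀(1.25×10⁻¹⁴ / 10⁻³) = −109.0 dBm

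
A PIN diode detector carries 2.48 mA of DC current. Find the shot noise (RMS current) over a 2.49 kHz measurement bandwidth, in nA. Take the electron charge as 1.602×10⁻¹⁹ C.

I_n = √(2qI·B)
2qI·B = 2 × 1.602×10⁻¹⁹ × 2.48×10⁻³ × 2.49×10³ = 1.98×10⁻¹⁸ A²
I_n = √(1.98×10⁻¹⁸) = 1.41×10⁻⁹ A = 1.41 nA

1.41 nA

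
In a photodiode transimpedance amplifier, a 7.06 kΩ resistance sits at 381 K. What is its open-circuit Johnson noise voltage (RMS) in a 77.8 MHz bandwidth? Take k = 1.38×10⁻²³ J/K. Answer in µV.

107 µV

V_n = √(4kTRB)
4kTRB = 4 × 1.38×10⁻²³ × 381 × 7.06×10³ × 7.78×10⁷ = 1.16×10⁻⁸ V²
V_n = √(1.16×10⁻⁸) = 1.07×10⁻⁴ V = 107 µV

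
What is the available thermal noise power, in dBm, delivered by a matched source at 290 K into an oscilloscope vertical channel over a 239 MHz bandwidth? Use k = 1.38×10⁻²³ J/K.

−90.2 dBm

P_n = kTB = 1.38×10⁻²³ × 290 × 2.39×10⁸ = 9.56×10⁻¹³ W
In dBm: 10 log₁₀(9.56×10⁻¹³ / 10⁻³) = −90.2 dBm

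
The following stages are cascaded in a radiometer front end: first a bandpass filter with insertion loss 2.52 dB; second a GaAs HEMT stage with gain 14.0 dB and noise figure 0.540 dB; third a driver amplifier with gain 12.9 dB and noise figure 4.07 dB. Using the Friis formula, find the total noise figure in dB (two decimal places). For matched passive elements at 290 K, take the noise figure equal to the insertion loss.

Convert to linear (a loss of L dB is a gain of −L dB): F_i = 10^(NF_i/10), G_i = 10^(G_i,dB/10)
  Stage 1: F_1 = 10^(2.52/10) = 1.786, G_1 = 10^(−2.52/10) = 0.5598
  Stage 2: F_2 = 10^(0.540/10) = 1.132, G_2 = 10^(14.0/10) = 25.12
  Stage 3: F_3 = 10^(4.07/10) = 2.553, G_3 = 10^(12.9/10) = 19.50
Friis cascade:
  F = 1.786 + (1.132 − 1)/0.5598 + (2.553 − 1)/14.06 = 2.133
NF = 10 log₁₀(2.133) = 3.29 dB

3.29 dB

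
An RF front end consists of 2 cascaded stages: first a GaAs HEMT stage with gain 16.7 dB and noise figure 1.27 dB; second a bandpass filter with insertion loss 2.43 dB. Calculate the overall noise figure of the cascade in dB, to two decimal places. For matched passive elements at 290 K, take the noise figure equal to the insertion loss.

Convert to linear (a loss of L dB is a gain of −L dB): F_i = 10^(NF_i/10), G_i = 10^(G_i,dB/10)
  Stage 1: F_1 = 10^(1.27/10) = 1.340, G_1 = 10^(16.7/10) = 46.77
  Stage 2: F_2 = 10^(2.43/10) = 1.750, G_2 = 10^(−2.43/10) = 0.5715
Friis cascade:
  F = 1.340 + (1.750 − 1)/46.77 = 1.356
NF = 10 log₁₀(1.356) = 1.32 dB

1.32 dB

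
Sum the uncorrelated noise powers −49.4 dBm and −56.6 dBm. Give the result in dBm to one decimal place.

−48.6 dBm

Convert to linear, add, convert back:
P₁ = 1.15×10⁻⁸ W, P₂ = 2.19×10⁻⁹ W
P_tot = 1.37×10⁻⁸ W → 10 log₁₀(P_tot / 10⁻³) = −48.6 dBm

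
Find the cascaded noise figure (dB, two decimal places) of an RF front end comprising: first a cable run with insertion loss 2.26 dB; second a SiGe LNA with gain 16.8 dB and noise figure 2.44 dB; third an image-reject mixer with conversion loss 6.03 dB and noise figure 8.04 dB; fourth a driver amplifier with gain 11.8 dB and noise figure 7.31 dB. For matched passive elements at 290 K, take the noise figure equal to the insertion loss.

Convert to linear (a loss of L dB is a gain of −L dB): F_i = 10^(NF_i/10), G_i = 10^(G_i,dB/10)
  Stage 1: F_1 = 10^(2.26/10) = 1.683, G_1 = 10^(−2.26/10) = 0.5943
  Stage 2: F_2 = 10^(2.44/10) = 1.754, G_2 = 10^(16.8/10) = 47.86
  Stage 3: F_3 = 10^(8.04/10) = 6.368, G_3 = 10^(−6.03/10) = 0.2495
  Stage 4: F_4 = 10^(7.31/10) = 5.383, G_4 = 10^(11.8/10) = 15.14
Friis cascade:
  F = 1.683 + (1.754 − 1)/0.5943 + (6.368 − 1)/28.44 + (5.383 − 1)/7.096 = 3.758
NF = 10 log₁₀(3.758) = 5.75 dB

5.75 dB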